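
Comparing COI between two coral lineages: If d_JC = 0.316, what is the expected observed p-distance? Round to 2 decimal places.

0.26

p = (3/4)(1 − e^(−4d/3)) = 0.75 × (1 − e^(-0.421333)) = 0.75 × (1 − 0.656172) = 0.257871.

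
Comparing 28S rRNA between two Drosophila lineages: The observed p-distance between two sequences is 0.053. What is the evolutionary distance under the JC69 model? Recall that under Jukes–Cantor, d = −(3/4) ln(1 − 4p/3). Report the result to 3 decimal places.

0.055

d = −(3/4) ln(1 − 4p/3) = −0.75 ln(1 − 0.070667) = −0.75 ln(0.929333)
  = −0.75 × (-0.073288) = 0.054966 substitutions/site.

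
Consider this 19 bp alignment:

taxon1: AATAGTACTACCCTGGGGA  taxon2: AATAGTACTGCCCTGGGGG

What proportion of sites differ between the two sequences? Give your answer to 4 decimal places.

0.1053

The sequences differ at 2 of 19 positions (sites 10, 19).
p = 2/19 = 0.105263… ≈ 0.1053 (to 4 d.p.).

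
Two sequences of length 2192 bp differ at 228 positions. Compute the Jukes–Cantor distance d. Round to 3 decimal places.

p = 228/2192 ≈ 0.104015.
d = −(3/4) ln(1 − 4p/3) = −0.75 ln(1 − 0.138687) = −0.75 ln(0.861313)
  = −0.75 × (-0.149297) = 0.111973 substitutions/site.

0.112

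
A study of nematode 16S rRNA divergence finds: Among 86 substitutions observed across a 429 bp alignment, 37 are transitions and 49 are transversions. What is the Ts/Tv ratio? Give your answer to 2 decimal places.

R = 37/49 = 0.755102… ≈ 0.76 (to 2 d.p.).

0.76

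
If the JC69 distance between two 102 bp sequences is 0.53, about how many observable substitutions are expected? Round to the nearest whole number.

39

Invert JC69: p = (3/4)(1 − e^(−4d/3)) = 0.75 × (1 − e^(-0.706667)) = 0.75 × (1 − 0.493286) = 0.380036.
Expected differing sites = pL ≈ 0.380036 × 102 = 38.763672 ≈ 39.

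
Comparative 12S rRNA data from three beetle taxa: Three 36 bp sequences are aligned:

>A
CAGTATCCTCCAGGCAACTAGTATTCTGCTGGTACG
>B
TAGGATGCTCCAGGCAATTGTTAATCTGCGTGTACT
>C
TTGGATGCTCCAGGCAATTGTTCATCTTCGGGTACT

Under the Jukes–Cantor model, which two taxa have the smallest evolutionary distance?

B and C

A–B: 10/36 differ, p = 0.278, d = 0.347.
A–C: 12/36 differ, p = 0.333, d = 0.441.
B–C: 4/36 differ, p = 0.111, d = 0.120.
The smallest distance is between B and C.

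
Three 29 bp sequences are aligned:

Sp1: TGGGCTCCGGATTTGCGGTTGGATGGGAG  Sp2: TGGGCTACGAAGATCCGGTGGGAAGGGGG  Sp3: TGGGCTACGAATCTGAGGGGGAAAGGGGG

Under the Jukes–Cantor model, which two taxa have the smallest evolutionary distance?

Sp2 and Sp3

Sp1–Sp2: 8/29 differ, p = 0.276, d = 0.344.
Sp1–Sp3: 9/29 differ, p = 0.310, d = 0.401.
Sp2–Sp3: 6/29 differ, p = 0.207, d = 0.242.
The smallest distance is between Sp2 and Sp3.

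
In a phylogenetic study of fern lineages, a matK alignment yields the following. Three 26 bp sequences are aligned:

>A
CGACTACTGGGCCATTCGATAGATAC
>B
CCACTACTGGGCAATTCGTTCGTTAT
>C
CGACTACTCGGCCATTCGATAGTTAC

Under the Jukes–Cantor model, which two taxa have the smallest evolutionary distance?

A–B: 6/26 differ, p = 0.231, d = 0.276.
A–C: 2/26 differ, p = 0.077, d = 0.081.
B–C: 6/26 differ, p = 0.231, d = 0.276.
The smallest distance is between A and C.

A and C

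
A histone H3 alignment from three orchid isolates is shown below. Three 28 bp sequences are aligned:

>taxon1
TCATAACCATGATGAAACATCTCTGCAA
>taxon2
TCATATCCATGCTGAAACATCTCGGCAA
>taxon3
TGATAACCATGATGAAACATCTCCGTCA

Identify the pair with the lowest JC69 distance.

taxon1–taxon2: 3/28 differ, p = 0.107, d = 0.116.
taxon1–taxon3: 4/28 differ, p = 0.143, d = 0.158.
taxon2–taxon3: 6/28 differ, p = 0.214, d = 0.252.
The smallest distance is between taxon1 and taxon2.

taxon1 and taxon2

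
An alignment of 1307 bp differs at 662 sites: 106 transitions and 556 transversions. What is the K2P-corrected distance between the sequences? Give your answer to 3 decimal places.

0.919

P = 106/1307 ≈ 0.081102 and Q = 556/1307 ≈ 0.425402.
Under the Kimura two-parameter model, d = −½ ln(1 − 2P − Q) − ¼ ln(1 − 2Q).
1 − 2P − Q = 0.412394, giving −½ ln(0.412394) = 0.442888.
1 − 2Q = 0.149196, giving −¼ ln(0.149196) = 0.475624.
d = 0.442888 + 0.475624 = 0.918512.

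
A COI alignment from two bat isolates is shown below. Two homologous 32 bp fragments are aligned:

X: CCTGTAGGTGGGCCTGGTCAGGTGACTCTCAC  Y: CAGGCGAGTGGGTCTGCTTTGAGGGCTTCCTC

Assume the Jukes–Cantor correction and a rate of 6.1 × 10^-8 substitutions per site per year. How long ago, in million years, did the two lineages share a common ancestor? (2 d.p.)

6.03

The sequences differ at 15 of 32 sites, so p = 15/32 = 0.46875.
d = −(3/4) ln(1 − 4p/3) = −0.75 ln(1 − 0.625) = −0.75 ln(0.375)
  = −0.75 × (-0.980829) = 0.735622 substitutions/site.
Under a molecular clock d = 2μt, so t = d/(2μ) = 0.735622 / (2 × 6.1 × 10^-8) = 6.03 million years.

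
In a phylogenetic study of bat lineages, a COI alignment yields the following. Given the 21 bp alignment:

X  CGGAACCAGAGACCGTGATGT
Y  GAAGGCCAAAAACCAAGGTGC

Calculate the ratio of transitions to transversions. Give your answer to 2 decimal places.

Transitions are A↔G and C↔T; transversions are all other mismatches.
Transitions: 9. Transversions: 2.
R = 9/2 = 4.50.

4.50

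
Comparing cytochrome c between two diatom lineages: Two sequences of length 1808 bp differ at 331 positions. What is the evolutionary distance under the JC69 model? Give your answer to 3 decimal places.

0.210

p = 331/1808 ≈ 0.183075.
d = −(3/4) ln(1 − 4p/3) = −0.75 ln(1 − 0.2441) = −0.75 ln(0.7559)
  = −0.75 × (-0.279846) = 0.209885 substitutions/site.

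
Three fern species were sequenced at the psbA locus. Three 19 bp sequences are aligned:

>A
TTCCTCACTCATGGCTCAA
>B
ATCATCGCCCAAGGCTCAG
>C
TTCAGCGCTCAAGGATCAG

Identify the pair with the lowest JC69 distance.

A–B: 6/19 differ, p = 0.316, d = 0.410.
A–C: 6/19 differ, p = 0.316, d = 0.410.
B–C: 4/19 differ, p = 0.211, d = 0.247.
The smallest distance is between B and C.

B and C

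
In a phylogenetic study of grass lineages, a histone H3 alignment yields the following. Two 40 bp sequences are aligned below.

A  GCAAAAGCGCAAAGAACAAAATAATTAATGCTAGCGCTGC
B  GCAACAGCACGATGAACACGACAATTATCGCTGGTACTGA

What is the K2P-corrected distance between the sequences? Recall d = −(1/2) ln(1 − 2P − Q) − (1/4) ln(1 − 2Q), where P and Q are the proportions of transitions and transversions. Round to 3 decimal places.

Of 40 sites, 8 differences are transitions and 5 are transversions, so P = 8/40 = 0.2 and Q = 5/40 = 0.125.
Under the Kimura two-parameter model, d = −½ ln(1 − 2P − Q) − ¼ ln(1 − 2Q).
1 − 2P − Q = 0.475, giving −½ ln(0.475) = 0.372220.
1 − 2Q = 0.75, giving −¼ ln(0.75) = 0.071921.
d = 0.372220 + 0.071921 = 0.444141.

0.444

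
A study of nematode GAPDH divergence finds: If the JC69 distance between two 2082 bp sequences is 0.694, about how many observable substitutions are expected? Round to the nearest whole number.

943

Invert JC69: p = (3/4)(1 − e^(−4d/3)) = 0.75 × (1 − e^(-0.925333)) = 0.75 × (1 − 0.396399) = 0.452701.
Expected differing sites = pL ≈ 0.452701 × 2082 = 942.523482 ≈ 943.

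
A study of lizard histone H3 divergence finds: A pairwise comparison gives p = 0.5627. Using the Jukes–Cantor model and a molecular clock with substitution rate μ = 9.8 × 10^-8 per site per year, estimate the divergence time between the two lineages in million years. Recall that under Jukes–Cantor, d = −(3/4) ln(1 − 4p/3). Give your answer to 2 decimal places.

d = −(3/4) ln(1 − 4p/3) = −0.75 ln(1 − 0.750267) = −0.75 ln(0.249733)
  = −0.75 × (-1.387363) = 1.040522 substitutions/site.
Under a molecular clock d = 2μt, so t = d/(2μ) = 1.040522 / (2 × 9.8 × 10^-8) = 5.31 million years.

5.31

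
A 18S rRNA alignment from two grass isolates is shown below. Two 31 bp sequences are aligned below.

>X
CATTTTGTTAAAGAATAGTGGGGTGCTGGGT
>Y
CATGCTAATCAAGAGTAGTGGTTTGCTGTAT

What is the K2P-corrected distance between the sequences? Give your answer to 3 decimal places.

Of 31 sites, 4 differences are transitions and 6 are transversions, so P = 4/31 ≈ 0.129032 and Q = 6/31 ≈ 0.193548.
Under the Kimura two-parameter model, d = −½ ln(1 − 2P − Q) − ¼ ln(1 − 2Q).
1 − 2P − Q = 0.548388, giving −½ ln(0.548388) = 0.300386.
1 − 2Q = 0.612904, giving −¼ ln(0.612904) = 0.122387.
d = 0.300386 + 0.122387 = 0.422773.

0.423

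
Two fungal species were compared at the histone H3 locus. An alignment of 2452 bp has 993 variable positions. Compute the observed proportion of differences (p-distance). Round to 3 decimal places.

0.405

p = 993/2452 = 0.404975… ≈ 0.405 (to 3 d.p.).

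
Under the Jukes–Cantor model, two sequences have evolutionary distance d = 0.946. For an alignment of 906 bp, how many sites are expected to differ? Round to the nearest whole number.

Invert JC69: p = (3/4)(1 − e^(−4d/3)) = 0.75 × (1 − e^(-1.261333)) = 0.75 × (1 − 0.283276) = 0.537543.
Expected differing sites = pL ≈ 0.537543 × 906 = 487.013958 ≈ 487.

487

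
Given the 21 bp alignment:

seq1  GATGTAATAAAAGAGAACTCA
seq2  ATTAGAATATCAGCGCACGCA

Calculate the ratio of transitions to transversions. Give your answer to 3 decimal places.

Transitions are A↔G and C↔T; transversions are all other mismatches.
Transitions: 2. Transversions: 7.
R = 2/7 = 0.285714… ≈ 0.286 (to 3 d.p.).

0.286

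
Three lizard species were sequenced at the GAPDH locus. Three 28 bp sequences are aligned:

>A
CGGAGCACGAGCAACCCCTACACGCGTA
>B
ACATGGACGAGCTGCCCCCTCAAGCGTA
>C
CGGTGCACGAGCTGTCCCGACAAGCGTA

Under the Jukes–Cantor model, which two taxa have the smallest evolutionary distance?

A–B: 10/28 differ, p = 0.357, d = 0.485.
A–C: 6/28 differ, p = 0.214, d = 0.252.
B–C: 7/28 differ, p = 0.250, d = 0.304.
The smallest distance is between A and C.

A and C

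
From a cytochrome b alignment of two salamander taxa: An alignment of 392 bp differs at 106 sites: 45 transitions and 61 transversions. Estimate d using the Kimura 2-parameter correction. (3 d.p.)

0.336

P = 45/392 ≈ 0.114796 and Q = 61/392 ≈ 0.155612.
Under the Kimura two-parameter model, d = −½ ln(1 − 2P − Q) − ¼ ln(1 − 2Q).
1 − 2P − Q = 0.614796, giving −½ ln(0.614796) = 0.243232.
1 − 2Q = 0.688776, giving −¼ ln(0.688776) = 0.093210.
d = 0.243232 + 0.093210 = 0.336442.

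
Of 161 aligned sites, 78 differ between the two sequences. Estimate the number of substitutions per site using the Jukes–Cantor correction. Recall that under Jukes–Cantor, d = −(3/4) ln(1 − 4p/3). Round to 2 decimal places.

0.78

p = 78/161 ≈ 0.484472.
d = −(3/4) ln(1 − 4p/3) = −0.75 ln(1 − 0.645963) = −0.75 ln(0.354037)
  = −0.75 × (-1.038354) = 0.778766 substitutions/site.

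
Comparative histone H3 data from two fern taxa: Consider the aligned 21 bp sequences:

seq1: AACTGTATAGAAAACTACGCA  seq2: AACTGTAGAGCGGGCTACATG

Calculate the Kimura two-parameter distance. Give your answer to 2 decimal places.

0.60

Of 21 sites, 6 differences are transitions and 2 are transversions, so P = 6/21 ≈ 0.285714 and Q = 2/21 ≈ 0.095238.
Under the Kimura two-parameter model, d = −½ ln(1 − 2P − Q) − ¼ ln(1 − 2Q).
1 − 2P − Q = 0.333334, giving −½ ln(0.333334) = 0.549305.
1 − 2Q = 0.809524, giving −¼ ln(0.809524) = 0.052827.
d = 0.549305 + 0.052827 = 0.602132.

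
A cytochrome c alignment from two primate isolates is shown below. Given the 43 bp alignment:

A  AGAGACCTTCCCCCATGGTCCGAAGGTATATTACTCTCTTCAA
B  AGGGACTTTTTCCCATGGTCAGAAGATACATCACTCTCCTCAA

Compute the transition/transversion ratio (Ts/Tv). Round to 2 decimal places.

Transitions are A↔G and C↔T; transversions are all other mismatches.
Transitions: 8. Transversions: 1.
R = 8/1 = 8.00.

8.00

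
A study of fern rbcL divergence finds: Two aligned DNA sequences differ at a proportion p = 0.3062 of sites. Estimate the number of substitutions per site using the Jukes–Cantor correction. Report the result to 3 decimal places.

d = −(3/4) ln(1 − 4p/3) = −0.75 ln(1 − 0.408267) = −0.75 ln(0.591733)
  = −0.75 × (-0.524700) = 0.393525 substitutions/site.

0.394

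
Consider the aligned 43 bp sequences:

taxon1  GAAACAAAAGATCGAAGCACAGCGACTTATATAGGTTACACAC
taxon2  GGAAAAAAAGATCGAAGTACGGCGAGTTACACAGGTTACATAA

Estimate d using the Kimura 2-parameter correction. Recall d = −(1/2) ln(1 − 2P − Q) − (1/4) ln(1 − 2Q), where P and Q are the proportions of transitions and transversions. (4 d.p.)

Of 43 sites, 6 differences are transitions and 3 are transversions, so P = 6/43 ≈ 0.139535 and Q = 3/43 ≈ 0.069767.
Under the Kimura two-parameter model, d = −½ ln(1 − 2P − Q) − ¼ ln(1 − 2Q).
1 − 2P − Q = 0.651163, giving −½ ln(0.651163) = 0.214498.
1 − 2Q = 0.860466, giving −¼ ln(0.860466) = 0.037570.
d = 0.214498 + 0.037570 = 0.252068.

0.2521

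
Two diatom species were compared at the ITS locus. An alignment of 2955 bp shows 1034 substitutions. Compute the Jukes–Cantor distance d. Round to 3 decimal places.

p = 1034/2955 ≈ 0.349915.
d = −(3/4) ln(1 − 4p/3) = −0.75 ln(1 − 0.466553) = −0.75 ln(0.533447)
  = −0.75 × (-0.628396) = 0.471297 substitutions/site.

0.471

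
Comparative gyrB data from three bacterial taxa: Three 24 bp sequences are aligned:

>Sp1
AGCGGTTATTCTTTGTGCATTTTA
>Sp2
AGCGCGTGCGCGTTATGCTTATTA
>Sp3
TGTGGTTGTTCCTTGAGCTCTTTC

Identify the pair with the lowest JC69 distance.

Sp1–Sp2: 9/24 differ, p = 0.375, d = 0.520.
Sp1–Sp3: 8/24 differ, p = 0.333, d = 0.441.
Sp2–Sp3: 12/24 differ, p = 0.500, d = 0.824.
The smallest distance is between Sp1 and Sp3.

Sp1 and Sp3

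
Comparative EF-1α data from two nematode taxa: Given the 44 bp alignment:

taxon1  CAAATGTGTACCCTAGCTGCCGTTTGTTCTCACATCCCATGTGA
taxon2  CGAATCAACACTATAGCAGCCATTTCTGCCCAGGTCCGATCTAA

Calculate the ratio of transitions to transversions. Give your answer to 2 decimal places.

0.89

Transitions are A↔G and C↔T; transversions are all other mismatches.
Transitions: 8. Transversions: 9.
R = 8/9 = 0.888888… ≈ 0.89 (to 2 d.p.).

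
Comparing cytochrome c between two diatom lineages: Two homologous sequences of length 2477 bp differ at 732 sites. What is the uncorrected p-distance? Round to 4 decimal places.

p = 732/2477 = 0.295518… ≈ 0.2955 (to 4 d.p.).

0.2955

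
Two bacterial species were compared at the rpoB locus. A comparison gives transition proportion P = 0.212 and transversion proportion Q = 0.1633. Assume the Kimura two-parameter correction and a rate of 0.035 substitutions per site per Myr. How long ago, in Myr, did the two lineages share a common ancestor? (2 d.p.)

7.73

Under the Kimura two-parameter model, d = −½ ln(1 − 2P − Q) − ¼ ln(1 − 2Q).
1 − 2P − Q = 0.4127, giving −½ ln(0.4127) = 0.442517.
1 − 2Q = 0.6734, giving −¼ ln(0.6734) = 0.098854.
d = 0.442517 + 0.098854 = 0.541371.
Under a molecular clock d = 2μt, so t = d/(2μ) = 0.541371 / (2 × 0.035) = 7.73 Myr.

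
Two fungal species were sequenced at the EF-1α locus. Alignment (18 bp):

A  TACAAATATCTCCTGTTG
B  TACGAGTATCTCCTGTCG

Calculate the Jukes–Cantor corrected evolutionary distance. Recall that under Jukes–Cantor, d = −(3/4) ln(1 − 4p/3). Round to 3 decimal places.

The sequences differ at 3 of 18 sites (4, 6, 17), so p = 3/18 ≈ 0.166667.
d = −(3/4) ln(1 − 4p/3) = −0.75 ln(1 − 0.222223) = −0.75 ln(0.777777)
  = −0.75 × (-0.251315) = 0.188486 substitutions/site.

0.188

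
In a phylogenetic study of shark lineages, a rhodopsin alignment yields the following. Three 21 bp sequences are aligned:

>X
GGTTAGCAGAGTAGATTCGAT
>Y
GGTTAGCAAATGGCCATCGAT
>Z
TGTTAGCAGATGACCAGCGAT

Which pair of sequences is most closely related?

X–Y: 7/21 differ, p = 0.333, d = 0.441.
X–Z: 7/21 differ, p = 0.333, d = 0.441.
Y–Z: 4/21 differ, p = 0.190, d = 0.220.
The smallest distance is between Y and Z.

Y and Z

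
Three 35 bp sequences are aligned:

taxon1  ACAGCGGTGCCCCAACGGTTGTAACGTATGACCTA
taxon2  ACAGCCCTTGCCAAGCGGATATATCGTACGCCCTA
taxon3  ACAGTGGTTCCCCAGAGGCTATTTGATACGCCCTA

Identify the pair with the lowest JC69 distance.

taxon2 and taxon3

taxon1–taxon2: 11/35 differ, p = 0.314, d = 0.407.
taxon1–taxon3: 12/35 differ, p = 0.343, d = 0.458.
taxon2–taxon3: 10/35 differ, p = 0.286, d = 0.360.
The smallest distance is between taxon2 and taxon3.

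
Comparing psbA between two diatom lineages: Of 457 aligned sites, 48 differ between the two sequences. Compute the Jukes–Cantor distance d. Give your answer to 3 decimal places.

p = 48/457 ≈ 0.105033.
d = −(3/4) ln(1 − 4p/3) = −0.75 ln(1 − 0.140044) = −0.75 ln(0.859956)
  = −0.75 × (-0.150874) = 0.113156 substitutions/site.

0.113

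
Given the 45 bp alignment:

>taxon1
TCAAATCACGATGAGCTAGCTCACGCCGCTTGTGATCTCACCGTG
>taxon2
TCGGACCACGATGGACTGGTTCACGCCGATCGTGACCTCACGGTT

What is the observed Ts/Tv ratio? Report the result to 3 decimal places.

3.000

Transitions are A↔G and C↔T; transversions are all other mismatches.
Transitions: 9. Transversions: 3.
R = 9/3 = 3.000.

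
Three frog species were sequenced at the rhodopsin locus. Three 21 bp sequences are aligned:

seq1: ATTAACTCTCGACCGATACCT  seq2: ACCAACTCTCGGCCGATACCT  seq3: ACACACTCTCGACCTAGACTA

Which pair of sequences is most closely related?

seq1 and seq2

seq1–seq2: 3/21 differ, p = 0.143, d = 0.158.
seq1–seq3: 7/21 differ, p = 0.333, d = 0.441.
seq2–seq3: 7/21 differ, p = 0.333, d = 0.441.
The smallest distance is between seq1 and seq2.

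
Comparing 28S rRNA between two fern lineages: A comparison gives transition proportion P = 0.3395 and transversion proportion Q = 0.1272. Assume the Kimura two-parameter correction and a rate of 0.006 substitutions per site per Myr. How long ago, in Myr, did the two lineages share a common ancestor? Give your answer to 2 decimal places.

74.49

Under the Kimura two-parameter model, d = −½ ln(1 − 2P − Q) − ¼ ln(1 − 2Q).
1 − 2P − Q = 0.1938, giving −½ ln(0.1938) = 0.820464.
1 − 2Q = 0.7456, giving −¼ ln(0.7456) = 0.073392.
d = 0.820464 + 0.073392 = 0.893856.
Under a molecular clock d = 2μt, so t = d/(2μ) = 0.893856 / (2 × 0.006) = 74.49 Myr.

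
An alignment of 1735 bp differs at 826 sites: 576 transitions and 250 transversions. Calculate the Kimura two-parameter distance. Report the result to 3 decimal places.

0.910

P = 576/1735 ≈ 0.331988 and Q = 250/1735 ≈ 0.144092.
Under the Kimura two-parameter model, d = −½ ln(1 − 2P − Q) − ¼ ln(1 − 2Q).
1 − 2P − Q = 0.191932, giving −½ ln(0.191932) = 0.825307.
1 − 2Q = 0.711816, giving −¼ ln(0.711816) = 0.084984.
d = 0.825307 + 0.084984 = 0.910291.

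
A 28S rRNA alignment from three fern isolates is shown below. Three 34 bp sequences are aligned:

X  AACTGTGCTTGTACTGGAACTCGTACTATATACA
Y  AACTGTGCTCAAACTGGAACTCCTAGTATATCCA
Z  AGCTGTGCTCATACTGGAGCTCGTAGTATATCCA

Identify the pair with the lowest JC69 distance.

X–Y: 6/34 differ, p = 0.176, d = 0.201.
X–Z: 6/34 differ, p = 0.176, d = 0.201.
Y–Z: 4/34 differ, p = 0.118, d = 0.128.
The smallest distance is between Y and Z.

Y and Z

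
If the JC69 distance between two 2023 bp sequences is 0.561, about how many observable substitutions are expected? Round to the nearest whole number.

Invert JC69: p = (3/4)(1 − e^(−4d/3)) = 0.75 × (1 − e^(-0.748)) = 0.75 × (1 − 0.473312) = 0.395016.
Expected differing sites = pL ≈ 0.395016 × 2023 = 799.117368 ≈ 799.

799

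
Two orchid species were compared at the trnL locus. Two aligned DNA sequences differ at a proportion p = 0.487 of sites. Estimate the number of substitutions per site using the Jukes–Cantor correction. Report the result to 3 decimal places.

0.786

d = −(3/4) ln(1 − 4p/3) = −0.75 ln(1 − 0.649333) = −0.75 ln(0.350667)
  = −0.75 × (-1.047918) = 0.785939 substitutions/site.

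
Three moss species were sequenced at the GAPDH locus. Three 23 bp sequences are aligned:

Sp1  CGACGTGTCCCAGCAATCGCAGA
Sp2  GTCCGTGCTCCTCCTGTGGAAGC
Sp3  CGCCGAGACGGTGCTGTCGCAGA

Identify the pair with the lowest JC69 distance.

Sp1 and Sp3

Sp1–Sp2: 12/23 differ, p = 0.522, d = 0.892.
Sp1–Sp3: 8/23 differ, p = 0.348, d = 0.467.
Sp2–Sp3: 11/23 differ, p = 0.478, d = 0.761.
The smallest distance is between Sp1 and Sp3.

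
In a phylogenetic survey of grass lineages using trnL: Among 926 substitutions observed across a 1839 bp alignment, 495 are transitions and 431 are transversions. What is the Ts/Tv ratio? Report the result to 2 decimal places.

1.15

R = 495/431 = 1.148491… ≈ 1.15 (to 2 d.p.).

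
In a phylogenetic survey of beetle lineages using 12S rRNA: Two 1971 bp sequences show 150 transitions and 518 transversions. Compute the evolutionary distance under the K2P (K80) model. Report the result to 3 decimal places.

P = 150/1971 ≈ 0.076104 and Q = 518/1971 ≈ 0.262811.
Under the Kimura two-parameter model, d = −½ ln(1 − 2P − Q) − ¼ ln(1 − 2Q).
1 − 2P − Q = 0.584981, giving −½ ln(0.584981) = 0.268088.
1 − 2Q = 0.474378, giving −¼ ln(0.474378) = 0.186438.
d = 0.268088 + 0.186438 = 0.454526.

0.455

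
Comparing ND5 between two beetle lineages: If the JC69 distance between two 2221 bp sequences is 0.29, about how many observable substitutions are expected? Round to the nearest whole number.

Invert JC69: p = (3/4)(1 − e^(−4d/3)) = 0.75 × (1 − e^(-0.386667)) = 0.75 × (1 − 0.679317) = 0.240512.
Expected differing sites = pL ≈ 0.240512 × 2221 = 534.177152 ≈ 534.

534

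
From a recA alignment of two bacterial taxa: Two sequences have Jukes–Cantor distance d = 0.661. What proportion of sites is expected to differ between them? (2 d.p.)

0.44

p = (3/4)(1 − e^(−4d/3)) = 0.75 × (1 − e^(-0.881333)) = 0.75 × (1 − 0.414230) = 0.439328.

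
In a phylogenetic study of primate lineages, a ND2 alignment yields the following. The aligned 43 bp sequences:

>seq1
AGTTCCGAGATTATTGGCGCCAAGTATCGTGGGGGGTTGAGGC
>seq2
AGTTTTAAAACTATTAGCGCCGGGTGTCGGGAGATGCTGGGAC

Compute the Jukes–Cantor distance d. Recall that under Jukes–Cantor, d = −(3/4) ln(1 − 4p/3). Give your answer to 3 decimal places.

The sequences differ at 16 of 43 sites, so p = 16/43 ≈ 0.372093.
d = −(3/4) ln(1 − 4p/3) = −0.75 ln(1 − 0.496124) = −0.75 ln(0.503876)
  = −0.75 × (-0.685425) = 0.514069 substitutions/site.

0.514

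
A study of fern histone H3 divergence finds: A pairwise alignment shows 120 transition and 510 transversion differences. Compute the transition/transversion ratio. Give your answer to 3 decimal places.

R = 120/510 = 0.235294… ≈ 0.235 (to 3 d.p.).

0.235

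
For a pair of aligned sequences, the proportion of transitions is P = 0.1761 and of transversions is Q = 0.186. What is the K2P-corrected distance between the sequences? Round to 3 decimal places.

Under the Kimura two-parameter model, d = −½ ln(1 − 2P − Q) − ¼ ln(1 − 2Q).
1 − 2P − Q = 0.4618, giving −½ ln(0.4618) = 0.386312.
1 − 2Q = 0.628, giving −¼ ln(0.628) = 0.116304.
d = 0.386312 + 0.116304 = 0.502616.

0.503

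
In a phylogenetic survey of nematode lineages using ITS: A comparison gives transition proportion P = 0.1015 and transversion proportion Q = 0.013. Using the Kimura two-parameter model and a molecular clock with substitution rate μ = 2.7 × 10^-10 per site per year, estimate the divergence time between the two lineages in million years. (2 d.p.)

Under the Kimura two-parameter model, d = −½ ln(1 − 2P − Q) − ¼ ln(1 − 2Q).
1 − 2P − Q = 0.784, giving −½ ln(0.784) = 0.121673.
1 − 2Q = 0.974, giving −¼ ln(0.974) = 0.006586.
d = 0.121673 + 0.006586 = 0.128259.
Under a molecular clock d = 2μt, so t = d/(2μ) = 0.128259 / (2 × 2.7 × 10^-10) = 237.52 million years.

237.52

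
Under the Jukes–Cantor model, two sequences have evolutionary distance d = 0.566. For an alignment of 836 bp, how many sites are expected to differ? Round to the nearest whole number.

Invert JC69: p = (3/4)(1 − e^(−4d/3)) = 0.75 × (1 − e^(-0.754667)) = 0.75 × (1 − 0.470167) = 0.397375.
Expected differing sites = pL ≈ 0.397375 × 836 = 332.2055 ≈ 332.

332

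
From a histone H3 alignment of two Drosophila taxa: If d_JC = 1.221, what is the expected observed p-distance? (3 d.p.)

0.603

p = (3/4)(1 − e^(−4d/3)) = 0.75 × (1 − e^(-1.628)) = 0.75 × (1 − 0.196322) = 0.602759.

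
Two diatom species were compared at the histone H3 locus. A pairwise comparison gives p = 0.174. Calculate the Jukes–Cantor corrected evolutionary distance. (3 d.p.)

0.198

d = −(3/4) ln(1 − 4p/3) = −0.75 ln(1 − 0.232) = −0.75 ln(0.768)
  = −0.75 × (-0.263966) = 0.197975 substitutions/site.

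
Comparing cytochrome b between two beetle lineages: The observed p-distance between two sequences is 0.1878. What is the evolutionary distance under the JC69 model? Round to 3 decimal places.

0.216

d = −(3/4) ln(1 − 4p/3) = −0.75 ln(1 − 0.2504) = −0.75 ln(0.7496)
  = −0.75 × (-0.288216) = 0.216162 substitutions/site.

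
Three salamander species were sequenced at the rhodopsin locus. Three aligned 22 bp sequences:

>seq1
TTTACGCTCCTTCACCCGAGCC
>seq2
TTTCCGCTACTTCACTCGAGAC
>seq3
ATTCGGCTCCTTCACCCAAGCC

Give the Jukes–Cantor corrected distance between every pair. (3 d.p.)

d(seq1,seq2) = 0.208, d(seq1,seq3) = 0.208, d(seq2,seq3) = 0.339

seq1–seq2: 4/22 sites differ → p ≈ 0.181818, d = −0.75 ln(1 − 0.242424) = 0.208224 ≈ 0.208.
seq1–seq3: 4/22 sites differ → p ≈ 0.181818, d = −0.75 ln(1 − 0.242424) = 0.208224 ≈ 0.208.
seq2–seq3: 6/22 sites differ → p ≈ 0.272727, d = −0.75 ln(1 − 0.363636) = 0.338988 ≈ 0.339.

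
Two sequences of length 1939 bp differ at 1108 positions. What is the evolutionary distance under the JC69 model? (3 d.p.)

1.076

p = 1108/1939 ≈ 0.571429.
d = −(3/4) ln(1 − 4p/3) = −0.75 ln(1 − 0.761905) = −0.75 ln(0.238095)
  = −0.75 × (-1.435086) = 1.076315 substitutions/site.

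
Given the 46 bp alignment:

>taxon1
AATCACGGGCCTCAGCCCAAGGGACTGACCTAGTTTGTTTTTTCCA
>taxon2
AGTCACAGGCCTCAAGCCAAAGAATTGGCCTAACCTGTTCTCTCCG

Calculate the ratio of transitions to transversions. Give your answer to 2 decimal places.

13.00

Transitions are A↔G and C↔T; transversions are all other mismatches.
Transitions: 13. Transversions: 1.
R = 13/1 = 13.00.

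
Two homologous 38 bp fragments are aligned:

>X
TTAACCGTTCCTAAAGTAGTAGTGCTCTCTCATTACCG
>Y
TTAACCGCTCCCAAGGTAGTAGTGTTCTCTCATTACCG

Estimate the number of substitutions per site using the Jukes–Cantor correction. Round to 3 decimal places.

The sequences differ at 4 of 38 sites (8, 12, 15, 25), so p = 4/38 ≈ 0.105263.
d = −(3/4) ln(1 − 4p/3) = −0.75 ln(1 − 0.140351) = −0.75 ln(0.859649)
  = −0.75 × (-0.151231) = 0.113423 substitutions/site.

0.113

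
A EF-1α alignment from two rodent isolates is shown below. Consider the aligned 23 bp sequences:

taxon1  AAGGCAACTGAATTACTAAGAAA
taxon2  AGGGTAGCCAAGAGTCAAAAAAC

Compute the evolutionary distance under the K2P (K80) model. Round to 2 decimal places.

1.02

Of 23 sites, 7 differences are transitions and 5 are transversions, so P = 7/23 ≈ 0.304348 and Q = 5/23 ≈ 0.217391.
Under the Kimura two-parameter model, d = −½ ln(1 − 2P − Q) − ¼ ln(1 − 2Q).
1 − 2P − Q = 0.173913, giving −½ ln(0.173913) = 0.874600.
1 − 2Q = 0.565218, giving −¼ ln(0.565218) = 0.142636.
d = 0.874600 + 0.142636 = 1.017236.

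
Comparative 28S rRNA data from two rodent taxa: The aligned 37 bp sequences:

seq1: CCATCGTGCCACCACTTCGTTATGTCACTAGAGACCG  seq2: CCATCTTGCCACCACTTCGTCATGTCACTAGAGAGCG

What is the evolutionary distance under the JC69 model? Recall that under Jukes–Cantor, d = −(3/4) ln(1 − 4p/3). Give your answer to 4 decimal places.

0.0858

The sequences differ at 3 of 37 sites (6, 21, 35), so p = 3/37 ≈ 0.081081.
d = −(3/4) ln(1 − 4p/3) = −0.75 ln(1 − 0.108108) = −0.75 ln(0.891892)
  = −0.75 × (-0.114410) = 0.085808 substitutions/site.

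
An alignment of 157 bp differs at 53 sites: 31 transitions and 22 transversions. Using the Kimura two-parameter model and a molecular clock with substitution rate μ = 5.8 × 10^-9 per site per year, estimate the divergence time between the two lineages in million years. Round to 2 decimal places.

40.10

P = 31/157 ≈ 0.197452 and Q = 22/157 ≈ 0.140127.
Under the Kimura two-parameter model, d = −½ ln(1 − 2P − Q) − ¼ ln(1 − 2Q).
1 − 2P − Q = 0.464969, giving −½ ln(0.464969) = 0.382892.
1 − 2Q = 0.719746, giving −¼ ln(0.719746) = 0.082214.
d = 0.382892 + 0.082214 = 0.465106.
Under a molecular clock d = 2μt, so t = d/(2μ) = 0.465106 / (2 × 5.8 × 10^-9) = 40.10 million years.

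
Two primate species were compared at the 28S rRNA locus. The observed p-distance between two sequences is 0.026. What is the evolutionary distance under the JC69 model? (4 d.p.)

0.0265

d = −(3/4) ln(1 − 4p/3) = −0.75 ln(1 − 0.034667) = −0.75 ln(0.965333)
  = −0.75 × (-0.035282) = 0.026462 substitutions/site.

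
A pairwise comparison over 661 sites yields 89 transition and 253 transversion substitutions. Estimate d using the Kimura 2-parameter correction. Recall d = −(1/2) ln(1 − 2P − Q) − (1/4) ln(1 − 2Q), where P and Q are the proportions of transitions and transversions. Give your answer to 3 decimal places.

0.890

P = 89/661 ≈ 0.134644 and Q = 253/661 ≈ 0.382753.
Under the Kimura two-parameter model, d = −½ ln(1 − 2P − Q) − ¼ ln(1 − 2Q).
1 − 2P − Q = 0.347959, giving −½ ln(0.347959) = 0.527835.
1 − 2Q = 0.234494, giving −¼ ln(0.234494) = 0.362581.
d = 0.527835 + 0.362581 = 0.890416.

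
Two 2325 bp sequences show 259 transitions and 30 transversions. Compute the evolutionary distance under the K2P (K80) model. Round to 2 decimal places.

P = 259/2325 ≈ 0.111398 and Q = 30/2325 ≈ 0.012903.
Under the Kimura two-parameter model, d = −½ ln(1 − 2P − Q) − ¼ ln(1 − 2Q).
1 − 2P − Q = 0.764301, giving −½ ln(0.764301) = 0.134397.
1 − 2Q = 0.974194, giving −¼ ln(0.974194) = 0.006536.
d = 0.134397 + 0.006536 = 0.140933.

0.14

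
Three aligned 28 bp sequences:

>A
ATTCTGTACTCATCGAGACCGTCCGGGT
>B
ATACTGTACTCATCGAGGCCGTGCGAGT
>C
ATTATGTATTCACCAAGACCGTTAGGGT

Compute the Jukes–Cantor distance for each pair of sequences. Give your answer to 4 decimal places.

A–B: 4/28 sites differ → p ≈ 0.142857, d = −0.75 ln(1 − 0.190476) = 0.158482 ≈ 0.1585.
A–C: 6/28 sites differ → p ≈ 0.214286, d = −0.75 ln(1 − 0.285715) = 0.252355 ≈ 0.2524.
B–C: 9/28 sites differ → p ≈ 0.321429, d = −0.75 ln(1 − 0.428572) = 0.419713 ≈ 0.4197.

d(A,B) = 0.1585, d(A,C) = 0.2524, d(B,C) = 0.4197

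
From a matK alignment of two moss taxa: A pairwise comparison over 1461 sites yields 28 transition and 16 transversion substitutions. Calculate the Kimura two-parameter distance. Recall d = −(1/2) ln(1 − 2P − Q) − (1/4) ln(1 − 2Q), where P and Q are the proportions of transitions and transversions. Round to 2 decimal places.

P = 28/1461 ≈ 0.019165 and Q = 16/1461 ≈ 0.010951.
Under the Kimura two-parameter model, d = −½ ln(1 − 2P − Q) − ¼ ln(1 − 2Q).
1 − 2P − Q = 0.950719, giving −½ ln(0.950719) = 0.025268.
1 − 2Q = 0.978098, giving −¼ ln(0.978098) = 0.005536.
d = 0.025268 + 0.005536 = 0.030804.

0.03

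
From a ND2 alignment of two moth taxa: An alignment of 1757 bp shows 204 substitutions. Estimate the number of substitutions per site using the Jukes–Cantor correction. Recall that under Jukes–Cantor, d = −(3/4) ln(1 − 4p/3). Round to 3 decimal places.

0.126

p = 204/1757 ≈ 0.116107.
d = −(3/4) ln(1 − 4p/3) = −0.75 ln(1 − 0.154809) = −0.75 ln(0.845191)
  = −0.75 × (-0.168193) = 0.126145 substitutions/site.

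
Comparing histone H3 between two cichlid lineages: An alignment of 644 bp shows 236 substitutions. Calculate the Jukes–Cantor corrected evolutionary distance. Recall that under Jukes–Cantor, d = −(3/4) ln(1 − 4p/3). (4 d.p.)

0.5030

p = 236/644 ≈ 0.36646.
d = −(3/4) ln(1 − 4p/3) = −0.75 ln(1 − 0.488613) = −0.75 ln(0.511387)
  = −0.75 × (-0.670629) = 0.502972 substitutions/site.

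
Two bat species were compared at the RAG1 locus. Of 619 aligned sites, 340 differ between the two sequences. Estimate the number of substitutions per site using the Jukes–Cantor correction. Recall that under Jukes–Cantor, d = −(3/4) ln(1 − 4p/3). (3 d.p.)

p = 340/619 ≈ 0.549273.
d = −(3/4) ln(1 − 4p/3) = −0.75 ln(1 − 0.732364) = −0.75 ln(0.267636)
  = −0.75 × (-1.318127) = 0.988595 substitutions/site.

0.989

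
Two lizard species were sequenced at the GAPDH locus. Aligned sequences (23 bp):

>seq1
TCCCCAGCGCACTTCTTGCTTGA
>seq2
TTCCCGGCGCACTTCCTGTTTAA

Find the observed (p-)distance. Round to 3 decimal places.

0.217

The sequences differ at 5 of 23 positions (sites 2, 6, 16, 19, 22).
p = 5/23 = 0.217391… ≈ 0.217 (to 3 d.p.).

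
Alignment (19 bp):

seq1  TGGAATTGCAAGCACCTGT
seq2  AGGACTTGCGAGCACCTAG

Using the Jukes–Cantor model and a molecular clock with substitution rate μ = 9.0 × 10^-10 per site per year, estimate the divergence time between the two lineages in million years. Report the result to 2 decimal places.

180.06

The sequences differ at 5 of 19 sites (1, 5, 10, 18, 19), so p = 5/19 ≈ 0.263158.
d = −(3/4) ln(1 − 4p/3) = −0.75 ln(1 − 0.350877) = −0.75 ln(0.649123)
  = −0.75 × (-0.432133) = 0.324100 substitutions/site.
Under a molecular clock d = 2μt, so t = d/(2μ) = 0.324100 / (2 × 9.0 × 10^-10) = 180.06 million years.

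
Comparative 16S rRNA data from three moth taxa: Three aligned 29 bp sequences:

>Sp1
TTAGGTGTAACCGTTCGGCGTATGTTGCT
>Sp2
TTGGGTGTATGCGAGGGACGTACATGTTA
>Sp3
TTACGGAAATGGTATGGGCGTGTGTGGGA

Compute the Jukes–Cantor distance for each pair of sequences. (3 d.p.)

Sp1–Sp2: 13/29 sites differ → p ≈ 0.448276, d = −0.75 ln(1 − 0.597701) = 0.682920 ≈ 0.683.
Sp1–Sp3: 14/29 sites differ → p ≈ 0.482759, d = −0.75 ln(1 − 0.643679) = 0.773942 ≈ 0.774.
Sp2–Sp3: 14/29 sites differ → p ≈ 0.482759, d = −0.75 ln(1 − 0.643679) = 0.773942 ≈ 0.774.

d(Sp1,Sp2) = 0.683, d(Sp1,Sp3) = 0.774, d(Sp2,Sp3) = 0.774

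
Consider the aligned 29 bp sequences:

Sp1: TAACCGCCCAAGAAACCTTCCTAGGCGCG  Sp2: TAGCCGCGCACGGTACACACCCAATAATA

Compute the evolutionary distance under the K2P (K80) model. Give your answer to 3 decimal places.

Of 29 sites, 8 differences are transitions and 7 are transversions, so P = 8/29 ≈ 0.275862 and Q = 7/29 ≈ 0.241379.
Under the Kimura two-parameter model, d = −½ ln(1 − 2P − Q) − ¼ ln(1 − 2Q).
1 − 2P − Q = 0.206897, giving −½ ln(0.206897) = 0.787767.
1 − 2Q = 0.517242, giving −¼ ln(0.517242) = 0.164811.
d = 0.787767 + 0.164811 = 0.952578.

0.953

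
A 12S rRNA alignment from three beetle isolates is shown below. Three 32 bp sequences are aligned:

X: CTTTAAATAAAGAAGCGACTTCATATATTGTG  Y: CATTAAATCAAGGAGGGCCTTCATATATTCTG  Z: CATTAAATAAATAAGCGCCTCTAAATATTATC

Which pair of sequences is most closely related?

X and Y

X–Y: 6/32 differ, p = 0.188, d = 0.216.
X–Z: 8/32 differ, p = 0.250, d = 0.304.
Y–Z: 9/32 differ, p = 0.281, d = 0.353.
The smallest distance is between X and Y.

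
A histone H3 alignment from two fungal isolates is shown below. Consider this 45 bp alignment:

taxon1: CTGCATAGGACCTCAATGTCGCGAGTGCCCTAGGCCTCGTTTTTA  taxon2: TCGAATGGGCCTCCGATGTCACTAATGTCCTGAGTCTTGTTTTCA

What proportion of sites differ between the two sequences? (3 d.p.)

The sequences differ at 17 of 45 positions.
p = 17/45 = 0.377777… ≈ 0.378 (to 3 d.p.).

0.378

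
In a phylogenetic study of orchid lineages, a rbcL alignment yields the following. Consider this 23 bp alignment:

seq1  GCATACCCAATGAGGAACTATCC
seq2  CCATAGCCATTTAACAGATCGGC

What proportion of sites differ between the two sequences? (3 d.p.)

0.478

The sequences differ at 11 of 23 positions.
p = 11/23 = 0.478260… ≈ 0.478 (to 3 d.p.).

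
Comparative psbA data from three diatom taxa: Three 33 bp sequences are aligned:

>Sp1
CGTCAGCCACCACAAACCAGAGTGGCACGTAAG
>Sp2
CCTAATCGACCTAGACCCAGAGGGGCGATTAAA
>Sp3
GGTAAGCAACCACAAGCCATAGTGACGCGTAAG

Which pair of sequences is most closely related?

Sp1–Sp2: 13/33 differ, p = 0.394, d = 0.559.
Sp1–Sp3: 7/33 differ, p = 0.212, d = 0.249.
Sp2–Sp3: 14/33 differ, p = 0.424, d = 0.625.
The smallest distance is between Sp1 and Sp3.

Sp1 and Sp3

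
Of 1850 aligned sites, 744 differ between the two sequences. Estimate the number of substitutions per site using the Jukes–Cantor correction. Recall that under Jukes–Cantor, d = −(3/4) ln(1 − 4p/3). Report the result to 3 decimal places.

0.576

p = 744/1850 ≈ 0.402162.
d = −(3/4) ln(1 − 4p/3) = −0.75 ln(1 − 0.536216) = −0.75 ln(0.463784)
  = −0.75 × (-0.768336) = 0.576252 substitutions/site.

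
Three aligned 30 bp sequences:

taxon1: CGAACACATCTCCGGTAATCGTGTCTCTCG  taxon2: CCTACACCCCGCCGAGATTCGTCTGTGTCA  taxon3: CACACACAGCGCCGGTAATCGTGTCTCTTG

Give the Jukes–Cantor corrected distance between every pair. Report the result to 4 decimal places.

taxon1–taxon2: 12/30 sites differ → p = 0.4, d = −0.75 ln(1 − 0.533333) = 0.571605 ≈ 0.5716.
taxon1–taxon3: 5/30 sites differ → p ≈ 0.166667, d = −0.75 ln(1 − 0.222223) = 0.188487 ≈ 0.1885.
taxon2–taxon3: 12/30 sites differ → p = 0.4, d = −0.75 ln(1 − 0.533333) = 0.571605 ≈ 0.5716.

d(taxon1,taxon2) = 0.5716, d(taxon1,taxon3) = 0.1885, d(taxon2,taxon3) = 0.5716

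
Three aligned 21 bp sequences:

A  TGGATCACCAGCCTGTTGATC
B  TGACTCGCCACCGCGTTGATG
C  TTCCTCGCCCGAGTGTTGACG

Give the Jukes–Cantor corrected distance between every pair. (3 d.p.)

A–B: 7/21 sites differ → p ≈ 0.333333, d = −0.75 ln(1 − 0.444444) = 0.440839 ≈ 0.441.
A–C: 9/21 sites differ → p ≈ 0.428571, d = −0.75 ln(1 − 0.571428) = 0.635472 ≈ 0.635.
B–C: 7/21 sites differ → p ≈ 0.333333, d = −0.75 ln(1 − 0.444444) = 0.440839 ≈ 0.441.

d(A,B) = 0.441, d(A,C) = 0.635, d(B,C) = 0.441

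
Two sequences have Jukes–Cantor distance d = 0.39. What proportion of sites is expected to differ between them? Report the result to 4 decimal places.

0.3041

p = (3/4)(1 − e^(−4d/3)) = 0.75 × (1 − e^(-0.52)) = 0.75 × (1 − 0.594521) = 0.304109.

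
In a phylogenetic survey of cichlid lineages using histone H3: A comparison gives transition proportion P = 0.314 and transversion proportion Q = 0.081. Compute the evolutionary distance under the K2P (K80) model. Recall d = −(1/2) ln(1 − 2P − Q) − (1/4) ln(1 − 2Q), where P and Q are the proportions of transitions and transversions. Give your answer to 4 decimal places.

Under the Kimura two-parameter model, d = −½ ln(1 − 2P − Q) − ¼ ln(1 − 2Q).
1 − 2P − Q = 0.291, giving −½ ln(0.291) = 0.617216.
1 − 2Q = 0.838, giving −¼ ln(0.838) = 0.044184.
d = 0.617216 + 0.044184 = 0.661400.

0.6614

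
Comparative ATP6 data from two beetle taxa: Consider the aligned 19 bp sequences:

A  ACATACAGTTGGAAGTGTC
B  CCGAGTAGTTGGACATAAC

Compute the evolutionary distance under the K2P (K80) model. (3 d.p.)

0.804

Of 19 sites, 5 differences are transitions and 4 are transversions, so P = 5/19 ≈ 0.263158 and Q = 4/19 ≈ 0.210526.
Under the Kimura two-parameter model, d = −½ ln(1 − 2P − Q) − ¼ ln(1 − 2Q).
1 − 2P − Q = 0.263158, giving −½ ln(0.263158) = 0.667500.
1 − 2Q = 0.578948, giving −¼ ln(0.578948) = 0.136636.
d = 0.667500 + 0.136636 = 0.804136.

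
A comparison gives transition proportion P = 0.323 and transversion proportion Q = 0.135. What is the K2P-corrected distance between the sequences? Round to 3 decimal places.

0.838

Under the Kimura two-parameter model, d = −½ ln(1 − 2P − Q) − ¼ ln(1 − 2Q).
1 − 2P − Q = 0.219, giving −½ ln(0.219) = 0.759342.
1 − 2Q = 0.73, giving −¼ ln(0.73) = 0.078678.
d = 0.759342 + 0.078678 = 0.838020.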